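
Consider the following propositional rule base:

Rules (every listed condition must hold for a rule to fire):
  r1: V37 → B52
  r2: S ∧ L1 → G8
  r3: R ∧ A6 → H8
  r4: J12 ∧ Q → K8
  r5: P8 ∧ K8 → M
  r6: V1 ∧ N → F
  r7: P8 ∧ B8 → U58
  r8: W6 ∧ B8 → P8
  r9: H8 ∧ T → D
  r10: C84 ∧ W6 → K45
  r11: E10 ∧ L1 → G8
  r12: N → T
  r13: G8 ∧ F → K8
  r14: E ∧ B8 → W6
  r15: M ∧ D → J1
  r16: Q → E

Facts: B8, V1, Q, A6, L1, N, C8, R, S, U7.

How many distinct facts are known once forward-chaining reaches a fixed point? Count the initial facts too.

Round 1: r2 [S ∧ L1 → G8]; r3 [R ∧ A6 → H8]; r6 [V1 ∧ N → F]; r12 [N → T]; r16 [Q → E]. Adds G8, H8, F, T, E.
Round 2: r9 [H8 ∧ T → D]; r13 [G8 ∧ F → K8]; r14 [E ∧ B8 → W6]. Adds D, K8, W6.
Round 3: r8 [W6 ∧ B8 → P8]. Adds P8.
Round 4: r5 [P8 ∧ K8 → M]; r7 [P8 ∧ B8 → U58]. Adds M, U58.
Round 5: r15 [M ∧ D → J1]. Adds J1.
Closure: {A6, B8, C8, D, E, F, G8, H8, J1, K8, L1, M, N, P8, Q, R, S, T, U58, U7, V1, W6} — 22 facts.

22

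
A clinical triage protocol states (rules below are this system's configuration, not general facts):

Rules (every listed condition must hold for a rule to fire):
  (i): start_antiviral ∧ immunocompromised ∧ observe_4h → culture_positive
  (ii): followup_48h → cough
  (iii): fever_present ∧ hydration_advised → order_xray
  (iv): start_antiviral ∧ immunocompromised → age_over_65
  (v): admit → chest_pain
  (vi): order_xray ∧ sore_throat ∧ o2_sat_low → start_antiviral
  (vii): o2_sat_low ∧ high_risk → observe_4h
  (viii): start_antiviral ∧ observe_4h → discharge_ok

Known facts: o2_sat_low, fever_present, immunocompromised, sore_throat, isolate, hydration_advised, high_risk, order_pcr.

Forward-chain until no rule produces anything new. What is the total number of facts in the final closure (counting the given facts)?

[1] (iii) [fever_present ∧ hydration_advised → order_xray]; (vii) [o2_sat_low ∧ high_risk → observe_4h]. ⇒ new: order_xray, observe_4h.
[2] (vi) [order_xray ∧ sore_throat ∧ o2_sat_low → start_antiviral]. ⇒ new: start_antiviral.
[3] (i) [start_antiviral ∧ immunocompromised ∧ observe_4h → culture_positive]; (iv) [start_antiviral ∧ immunocompromised → age_over_65]; (viii) [start_antiviral ∧ observe_4h → discharge_ok]. ⇒ new: culture_positive, age_over_65, discharge_ok.
Closure: {age_over_65, culture_positive, discharge_ok, fever_present, high_risk, hydration_advised, immunocompromised, isolate, o2_sat_low, observe_4h, order_pcr, order_xray, sore_throat, start_antiviral} — 14 facts.

14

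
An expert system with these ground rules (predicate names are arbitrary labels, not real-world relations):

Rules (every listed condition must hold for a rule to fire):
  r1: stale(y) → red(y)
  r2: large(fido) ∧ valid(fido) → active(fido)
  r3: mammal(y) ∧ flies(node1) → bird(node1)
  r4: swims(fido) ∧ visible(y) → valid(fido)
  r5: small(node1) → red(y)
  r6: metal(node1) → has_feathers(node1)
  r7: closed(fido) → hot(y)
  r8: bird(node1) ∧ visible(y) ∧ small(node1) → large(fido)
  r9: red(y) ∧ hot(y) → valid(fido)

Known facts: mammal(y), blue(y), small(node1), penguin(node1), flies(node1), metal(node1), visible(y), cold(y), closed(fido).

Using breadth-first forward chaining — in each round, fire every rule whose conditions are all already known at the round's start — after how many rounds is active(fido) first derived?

Round 1: r3 [mammal(y) ∧ flies(node1) → bird(node1)]; r5 [small(node1) → red(y)]; r6 [metal(node1) → has_feathers(node1)]; r7 [closed(fido) → hot(y)]. Adds bird(node1), red(y), has_feathers(node1), hot(y).
Round 2: r8 [bird(node1) ∧ visible(y) ∧ small(node1) → large(fido)]; r9 [red(y) ∧ hot(y) → valid(fido)]. Adds large(fido), valid(fido).
Round 3: r2 [large(fido) ∧ valid(fido) → active(fido)]. Adds active(fido).
active(fido) first appears in round 3.

3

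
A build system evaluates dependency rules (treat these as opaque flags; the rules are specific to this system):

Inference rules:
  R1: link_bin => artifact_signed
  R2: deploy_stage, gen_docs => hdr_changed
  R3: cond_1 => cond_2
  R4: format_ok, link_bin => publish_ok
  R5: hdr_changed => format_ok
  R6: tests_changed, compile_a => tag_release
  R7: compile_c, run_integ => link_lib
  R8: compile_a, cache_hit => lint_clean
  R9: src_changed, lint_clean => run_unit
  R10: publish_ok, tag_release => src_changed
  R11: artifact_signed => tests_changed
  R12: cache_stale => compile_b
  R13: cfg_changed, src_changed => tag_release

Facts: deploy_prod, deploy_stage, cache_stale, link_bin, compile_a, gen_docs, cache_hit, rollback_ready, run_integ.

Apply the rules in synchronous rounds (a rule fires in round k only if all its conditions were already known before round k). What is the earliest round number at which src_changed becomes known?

Round 1 fires R1, R2, R8, R12, giving artifact_signed, hdr_changed, lint_clean, compile_b.
Round 2 fires R5, R11, giving format_ok, tests_changed.
Round 3 fires R4, R6, giving publish_ok, tag_release.
Round 4 fires R10, giving src_changed.
src_changed first appears in round 4.

4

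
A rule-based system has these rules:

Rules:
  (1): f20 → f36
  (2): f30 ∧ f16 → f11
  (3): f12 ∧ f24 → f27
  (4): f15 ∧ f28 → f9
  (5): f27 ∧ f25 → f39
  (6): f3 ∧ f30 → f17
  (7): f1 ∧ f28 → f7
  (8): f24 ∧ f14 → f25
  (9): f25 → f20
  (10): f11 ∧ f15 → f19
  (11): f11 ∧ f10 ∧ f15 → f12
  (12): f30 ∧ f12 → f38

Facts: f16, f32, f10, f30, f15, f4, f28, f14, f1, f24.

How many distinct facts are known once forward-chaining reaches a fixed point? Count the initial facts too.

Round 1 fires (2), (4), (7), (8), giving f11, f9, f7, f25.
Round 2 fires (9), (10), (11), giving f20, f19, f12.
Round 3 fires (1), (3), (12), giving f36, f27, f38.
Round 4 fires (5), giving f39.
Closure: {f1, f10, f11, f12, f14, f15, f16, f19, f20, f24, f25, f27, f28, f30, f32, f36, f38, f39, f4, f7, f9} — 21 facts.

21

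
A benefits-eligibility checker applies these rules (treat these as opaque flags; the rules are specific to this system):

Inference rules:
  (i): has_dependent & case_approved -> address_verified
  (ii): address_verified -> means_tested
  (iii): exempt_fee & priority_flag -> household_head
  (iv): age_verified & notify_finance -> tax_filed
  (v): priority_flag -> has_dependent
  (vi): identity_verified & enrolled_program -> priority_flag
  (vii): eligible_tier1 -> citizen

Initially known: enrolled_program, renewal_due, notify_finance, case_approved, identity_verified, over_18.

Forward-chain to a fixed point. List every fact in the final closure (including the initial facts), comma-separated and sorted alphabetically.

address_verified, case_approved, enrolled_program, has_dependent, identity_verified, means_tested, notify_finance, over_18, priority_flag, renewal_due

Round 1: (vi) [identity_verified & enrolled_program -> priority_flag]. Adds priority_flag.
Round 2: (v) [priority_flag -> has_dependent]. Adds has_dependent.
Round 3: (i) [has_dependent & case_approved -> address_verified]. Adds address_verified.
Round 4: (ii) [address_verified -> means_tested]. Adds means_tested.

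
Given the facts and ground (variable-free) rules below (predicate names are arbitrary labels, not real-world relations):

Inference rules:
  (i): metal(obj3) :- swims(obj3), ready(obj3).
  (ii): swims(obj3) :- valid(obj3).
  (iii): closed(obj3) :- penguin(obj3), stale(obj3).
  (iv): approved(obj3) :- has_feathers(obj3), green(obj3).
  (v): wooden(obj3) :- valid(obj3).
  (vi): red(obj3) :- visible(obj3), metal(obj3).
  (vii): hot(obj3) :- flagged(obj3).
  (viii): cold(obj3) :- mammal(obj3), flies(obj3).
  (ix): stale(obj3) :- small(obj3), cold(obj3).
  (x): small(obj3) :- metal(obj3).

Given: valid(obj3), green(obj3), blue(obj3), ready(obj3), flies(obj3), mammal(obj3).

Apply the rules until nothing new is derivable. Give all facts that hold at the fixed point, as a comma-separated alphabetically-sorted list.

Round 1: (ii) [swims(obj3) :- valid(obj3).]; (v) [wooden(obj3) :- valid(obj3).]; (viii) [cold(obj3) :- mammal(obj3), flies(obj3).]. Adds swims(obj3), wooden(obj3), cold(obj3).
Round 2: (i) [metal(obj3) :- swims(obj3), ready(obj3).]. Adds metal(obj3).
Round 3: (x) [small(obj3) :- metal(obj3).]. Adds small(obj3).
Round 4: (ix) [stale(obj3) :- small(obj3), cold(obj3).]. Adds stale(obj3).

blue(obj3), cold(obj3), flies(obj3), green(obj3), mammal(obj3), metal(obj3), ready(obj3), small(obj3), stale(obj3), swims(obj3), valid(obj3), wooden(obj3)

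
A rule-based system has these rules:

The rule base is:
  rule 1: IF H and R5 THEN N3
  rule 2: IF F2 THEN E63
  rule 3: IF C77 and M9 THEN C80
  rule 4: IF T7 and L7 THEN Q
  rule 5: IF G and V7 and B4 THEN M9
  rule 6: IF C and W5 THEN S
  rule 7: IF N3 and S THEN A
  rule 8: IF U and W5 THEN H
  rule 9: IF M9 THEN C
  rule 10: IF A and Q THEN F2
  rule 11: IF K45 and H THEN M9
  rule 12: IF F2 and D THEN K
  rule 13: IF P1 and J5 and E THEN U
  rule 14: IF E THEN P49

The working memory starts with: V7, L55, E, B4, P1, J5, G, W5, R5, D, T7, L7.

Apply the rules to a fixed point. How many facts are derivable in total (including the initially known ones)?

24

Round 1: rule 4 [IF T7 and L7 THEN Q]; rule 5 [IF G and V7 and B4 THEN M9]; rule 13 [IF P1 and J5 and E THEN U]; rule 14 [IF E THEN P49]. Adds Q, M9, U, P49.
Round 2: rule 8 [IF U and W5 THEN H]; rule 9 [IF M9 THEN C]. Adds H, C.
Round 3: rule 1 [IF H and R5 THEN N3]; rule 6 [IF C and W5 THEN S]. Adds N3, S.
Round 4: rule 7 [IF N3 and S THEN A]. Adds A.
Round 5: rule 10 [IF A and Q THEN F2]. Adds F2.
Round 6: rule 2 [IF F2 THEN E63]; rule 12 [IF F2 and D THEN K]. Adds E63, K.
Closure: {A, B4, C, D, E, E63, F2, G, H, J5, K, L55, L7, M9, N3, P1, P49, Q, R5, S, T7, U, V7, W5} — 24 facts.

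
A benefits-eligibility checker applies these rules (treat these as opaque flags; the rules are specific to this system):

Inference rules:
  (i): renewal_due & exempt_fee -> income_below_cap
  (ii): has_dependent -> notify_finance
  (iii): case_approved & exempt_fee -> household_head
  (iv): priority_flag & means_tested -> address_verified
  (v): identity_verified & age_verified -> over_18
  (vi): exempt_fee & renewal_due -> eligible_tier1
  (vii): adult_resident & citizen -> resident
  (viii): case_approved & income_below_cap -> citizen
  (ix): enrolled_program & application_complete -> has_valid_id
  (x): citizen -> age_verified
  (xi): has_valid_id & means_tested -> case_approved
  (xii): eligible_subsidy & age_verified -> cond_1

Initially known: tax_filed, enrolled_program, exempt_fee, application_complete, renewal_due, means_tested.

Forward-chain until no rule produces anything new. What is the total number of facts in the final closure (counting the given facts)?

13

Round 1 fires (i), (vi), (ix), giving income_below_cap, eligible_tier1, has_valid_id.
Round 2 fires (xi), giving case_approved.
Round 3 fires (iii), (viii), giving household_head, citizen.
Round 4 fires (x), giving age_verified.
Closure: {age_verified, application_complete, case_approved, citizen, eligible_tier1, enrolled_program, exempt_fee, has_valid_id, household_head, income_below_cap, means_tested, renewal_due, tax_filed} — 13 facts.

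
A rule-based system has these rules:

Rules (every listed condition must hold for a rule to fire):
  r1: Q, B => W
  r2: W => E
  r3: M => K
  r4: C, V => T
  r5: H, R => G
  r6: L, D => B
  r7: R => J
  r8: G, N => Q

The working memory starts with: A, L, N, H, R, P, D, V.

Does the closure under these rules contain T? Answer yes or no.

Round 1: r5 [H, R => G]; r6 [L, D => B]; r7 [R => J]. Adds G, B, J.
Round 2: r8 [G, N => Q]. Adds Q.
Round 3: r1 [Q, B => W]. Adds W.
Round 4: r2 [W => E]. Adds E.
Fixed point reached. T is concluded only by r4; r4 needs C (never derived).

no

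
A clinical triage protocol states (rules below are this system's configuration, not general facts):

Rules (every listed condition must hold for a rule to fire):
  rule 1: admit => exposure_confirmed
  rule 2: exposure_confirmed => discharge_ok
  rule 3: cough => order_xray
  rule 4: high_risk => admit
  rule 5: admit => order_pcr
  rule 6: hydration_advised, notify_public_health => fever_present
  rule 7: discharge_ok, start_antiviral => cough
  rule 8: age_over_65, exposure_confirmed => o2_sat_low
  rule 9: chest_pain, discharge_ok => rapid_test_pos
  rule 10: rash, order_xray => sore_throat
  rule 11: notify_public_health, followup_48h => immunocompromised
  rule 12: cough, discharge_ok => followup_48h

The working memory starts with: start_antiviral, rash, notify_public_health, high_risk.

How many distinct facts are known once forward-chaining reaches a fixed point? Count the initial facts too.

13

Round 1 fires rule 4, giving admit.
Round 2 fires rule 1, rule 5, giving exposure_confirmed, order_pcr.
Round 3 fires rule 2, giving discharge_ok.
Round 4 fires rule 7, giving cough.
Round 5 fires rule 3, rule 12, giving order_xray, followup_48h.
Round 6 fires rule 10, rule 11, giving sore_throat, immunocompromised.
Closure: {admit, cough, discharge_ok, exposure_confirmed, followup_48h, high_risk, immunocompromised, notify_public_health, order_pcr, order_xray, rash, sore_throat, start_antiviral} — 13 facts.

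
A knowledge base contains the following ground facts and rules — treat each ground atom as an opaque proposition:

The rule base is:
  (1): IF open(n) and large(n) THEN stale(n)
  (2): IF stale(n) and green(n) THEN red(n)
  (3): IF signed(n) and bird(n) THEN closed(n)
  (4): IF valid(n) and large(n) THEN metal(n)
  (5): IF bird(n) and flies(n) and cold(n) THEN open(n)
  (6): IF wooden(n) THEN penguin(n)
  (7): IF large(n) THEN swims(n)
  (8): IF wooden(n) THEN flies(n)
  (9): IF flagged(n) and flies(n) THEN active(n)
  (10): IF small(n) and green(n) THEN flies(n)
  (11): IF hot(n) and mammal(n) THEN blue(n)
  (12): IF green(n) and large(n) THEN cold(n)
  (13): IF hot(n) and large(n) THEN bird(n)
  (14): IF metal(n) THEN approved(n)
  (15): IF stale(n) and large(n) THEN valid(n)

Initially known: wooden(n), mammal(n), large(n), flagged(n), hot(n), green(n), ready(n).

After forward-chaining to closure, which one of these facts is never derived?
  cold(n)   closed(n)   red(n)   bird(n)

closed(n)

Round 1 — (6), (7), (8), (11), (12), (13), derive penguin(n), swims(n), flies(n), blue(n), cold(n), bird(n).
Round 2 — (5), (9), derive open(n), active(n).
Round 3 — (1), derive stale(n).
Round 4 — (2), (15), derive red(n), valid(n).
Round 5 — (4), derive metal(n).
Round 6 — (14), derive approved(n).
Derived: bird(n) (round 1), cold(n) (round 1), red(n) (round 4). closed(n) never appears in any round.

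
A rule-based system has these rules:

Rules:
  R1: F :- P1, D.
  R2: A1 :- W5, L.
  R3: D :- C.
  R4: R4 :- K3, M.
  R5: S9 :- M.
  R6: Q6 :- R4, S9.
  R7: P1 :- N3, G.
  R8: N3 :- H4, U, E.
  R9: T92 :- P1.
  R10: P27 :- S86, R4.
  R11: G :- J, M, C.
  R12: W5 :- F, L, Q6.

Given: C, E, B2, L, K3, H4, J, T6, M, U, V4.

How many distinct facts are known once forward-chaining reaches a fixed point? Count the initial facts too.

22

Round 1 fires R3, R4, R5, R8, R11, giving D, R4, S9, N3, G.
Round 2 fires R6, R7, giving Q6, P1.
Round 3 fires R1, R9, giving F, T92.
Round 4 fires R12, giving W5.
Round 5 fires R2, giving A1.
Closure: {A1, B2, C, D, E, F, G, H4, J, K3, L, M, N3, P1, Q6, R4, S9, T6, T92, U, V4, W5} — 22 facts.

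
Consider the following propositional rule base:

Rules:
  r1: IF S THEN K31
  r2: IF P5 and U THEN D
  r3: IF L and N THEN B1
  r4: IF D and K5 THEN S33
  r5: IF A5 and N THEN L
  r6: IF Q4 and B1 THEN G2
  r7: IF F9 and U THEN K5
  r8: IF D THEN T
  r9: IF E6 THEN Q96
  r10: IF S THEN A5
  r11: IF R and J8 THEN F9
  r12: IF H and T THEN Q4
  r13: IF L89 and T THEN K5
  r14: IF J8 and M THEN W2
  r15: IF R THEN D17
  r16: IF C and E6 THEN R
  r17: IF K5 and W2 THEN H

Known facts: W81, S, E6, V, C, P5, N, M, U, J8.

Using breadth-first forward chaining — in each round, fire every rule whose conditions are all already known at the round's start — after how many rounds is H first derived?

4

[1] r1 [IF S THEN K31]; r2 [IF P5 and U THEN D]; r9 [IF E6 THEN Q96]; r10 [IF S THEN A5]; r14 [IF J8 and M THEN W2]; r16 [IF C and E6 THEN R]. ⇒ new: K31, D, Q96, A5, W2, R.
[2] r5 [IF A5 and N THEN L]; r8 [IF D THEN T]; r11 [IF R and J8 THEN F9]; r15 [IF R THEN D17]. ⇒ new: L, T, F9, D17.
[3] r3 [IF L and N THEN B1]; r7 [IF F9 and U THEN K5]. ⇒ new: B1, K5.
[4] r4 [IF D and K5 THEN S33]; r17 [IF K5 and W2 THEN H]. ⇒ new: S33, H.
H first appears in round 4.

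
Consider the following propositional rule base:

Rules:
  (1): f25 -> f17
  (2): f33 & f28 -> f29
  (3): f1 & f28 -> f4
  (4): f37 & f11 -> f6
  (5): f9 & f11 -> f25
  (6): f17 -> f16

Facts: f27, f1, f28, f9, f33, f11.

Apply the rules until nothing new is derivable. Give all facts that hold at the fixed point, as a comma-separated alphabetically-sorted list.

f1, f11, f16, f17, f25, f27, f28, f29, f33, f4, f9

[1] (2) [f33 & f28 -> f29]; (3) [f1 & f28 -> f4]; (5) [f9 & f11 -> f25]. ⇒ new: f29, f4, f25.
[2] (1) [f25 -> f17]. ⇒ new: f17.
[3] (6) [f17 -> f16]. ⇒ new: f16.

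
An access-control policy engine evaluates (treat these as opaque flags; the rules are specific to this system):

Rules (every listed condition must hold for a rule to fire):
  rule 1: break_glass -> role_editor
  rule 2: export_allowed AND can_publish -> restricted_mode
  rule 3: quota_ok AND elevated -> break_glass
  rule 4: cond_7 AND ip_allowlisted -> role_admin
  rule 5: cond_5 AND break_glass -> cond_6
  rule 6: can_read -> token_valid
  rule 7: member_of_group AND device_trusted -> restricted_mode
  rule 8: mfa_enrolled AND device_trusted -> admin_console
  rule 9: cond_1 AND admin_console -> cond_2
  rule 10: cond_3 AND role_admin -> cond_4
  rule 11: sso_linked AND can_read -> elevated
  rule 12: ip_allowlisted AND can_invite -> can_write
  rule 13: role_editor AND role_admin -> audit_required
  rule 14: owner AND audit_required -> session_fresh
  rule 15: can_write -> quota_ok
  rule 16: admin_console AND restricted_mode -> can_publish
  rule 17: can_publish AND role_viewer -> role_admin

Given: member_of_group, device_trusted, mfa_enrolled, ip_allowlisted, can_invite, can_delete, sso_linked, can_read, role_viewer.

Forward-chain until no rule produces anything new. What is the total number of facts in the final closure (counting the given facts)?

[1] rule 6 [can_read -> token_valid]; rule 7 [member_of_group AND device_trusted -> restricted_mode]; rule 8 [mfa_enrolled AND device_trusted -> admin_console]; rule 11 [sso_linked AND can_read -> elevated]; rule 12 [ip_allowlisted AND can_invite -> can_write]. ⇒ new: token_valid, restricted_mode, admin_console, elevated, can_write.
[2] rule 15 [can_write -> quota_ok]; rule 16 [admin_console AND restricted_mode -> can_publish]. ⇒ new: quota_ok, can_publish.
[3] rule 3 [quota_ok AND elevated -> break_glass]; rule 17 [can_publish AND role_viewer -> role_admin]. ⇒ new: break_glass, role_admin.
[4] rule 1 [break_glass -> role_editor]. ⇒ new: role_editor.
[5] rule 13 [role_editor AND role_admin -> audit_required]. ⇒ new: audit_required.
Closure: {admin_console, audit_required, break_glass, can_delete, can_invite, can_publish, can_read, can_write, device_trusted, elevated, ip_allowlisted, member_of_group, mfa_enrolled, quota_ok, restricted_mode, role_admin, role_editor, role_viewer, sso_linked, token_valid} — 20 facts.

20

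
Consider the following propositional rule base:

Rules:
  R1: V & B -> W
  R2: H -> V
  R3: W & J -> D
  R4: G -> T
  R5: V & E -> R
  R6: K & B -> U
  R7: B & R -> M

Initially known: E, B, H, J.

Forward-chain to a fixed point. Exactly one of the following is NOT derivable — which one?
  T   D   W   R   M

Round 1: R2 [H -> V]. New: V.
Round 2: R1 [V & B -> W]; R5 [V & E -> R]. New: W, R.
Round 3: R3 [W & J -> D]; R7 [B & R -> M]. New: D, M.
Derived: D (round 3), R (round 2), M (round 3), W (round 2). T never appears in any round.

T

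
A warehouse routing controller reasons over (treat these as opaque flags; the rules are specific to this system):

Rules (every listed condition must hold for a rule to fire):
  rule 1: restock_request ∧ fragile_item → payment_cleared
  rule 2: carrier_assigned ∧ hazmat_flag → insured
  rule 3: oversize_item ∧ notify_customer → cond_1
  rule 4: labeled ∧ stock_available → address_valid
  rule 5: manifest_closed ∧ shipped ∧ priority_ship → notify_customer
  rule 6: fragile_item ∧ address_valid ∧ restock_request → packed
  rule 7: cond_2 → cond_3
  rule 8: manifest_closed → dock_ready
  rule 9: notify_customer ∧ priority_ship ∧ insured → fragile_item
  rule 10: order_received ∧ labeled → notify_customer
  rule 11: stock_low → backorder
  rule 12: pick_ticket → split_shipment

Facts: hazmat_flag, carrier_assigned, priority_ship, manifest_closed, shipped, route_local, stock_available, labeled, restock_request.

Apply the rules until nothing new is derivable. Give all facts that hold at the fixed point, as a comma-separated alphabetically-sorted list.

Round 1 — rule 2, rule 4, rule 5, rule 8, derive insured, address_valid, notify_customer, dock_ready.
Round 2 — rule 9, derive fragile_item.
Round 3 — rule 1, rule 6, derive payment_cleared, packed.

address_valid, carrier_assigned, dock_ready, fragile_item, hazmat_flag, insured, labeled, manifest_closed, notify_customer, packed, payment_cleared, priority_ship, restock_request, route_local, shipped, stock_available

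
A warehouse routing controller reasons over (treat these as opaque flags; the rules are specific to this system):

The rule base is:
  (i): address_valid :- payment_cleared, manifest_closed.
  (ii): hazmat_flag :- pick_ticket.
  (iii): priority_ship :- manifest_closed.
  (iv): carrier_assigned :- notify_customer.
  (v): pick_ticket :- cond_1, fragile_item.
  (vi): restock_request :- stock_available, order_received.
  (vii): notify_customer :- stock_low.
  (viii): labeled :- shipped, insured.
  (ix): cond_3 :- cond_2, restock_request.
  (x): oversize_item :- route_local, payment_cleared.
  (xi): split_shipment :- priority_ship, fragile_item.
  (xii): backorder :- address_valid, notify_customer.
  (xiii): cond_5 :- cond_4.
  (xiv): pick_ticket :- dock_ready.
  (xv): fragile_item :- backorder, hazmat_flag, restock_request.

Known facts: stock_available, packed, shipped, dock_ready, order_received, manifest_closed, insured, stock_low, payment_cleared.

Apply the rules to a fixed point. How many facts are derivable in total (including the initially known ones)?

Round 1: (i) [address_valid :- payment_cleared, manifest_closed.]; (iii) [priority_ship :- manifest_closed.]; (vi) [restock_request :- stock_available, order_received.]; (vii) [notify_customer :- stock_low.]; (viii) [labeled :- shipped, insured.]; (xiv) [pick_ticket :- dock_ready.]. New: address_valid, priority_ship, restock_request, notify_customer, labeled, pick_ticket.
Round 2: (ii) [hazmat_flag :- pick_ticket.]; (iv) [carrier_assigned :- notify_customer.]; (xii) [backorder :- address_valid, notify_customer.]. New: hazmat_flag, carrier_assigned, backorder.
Round 3: (xv) [fragile_item :- backorder, hazmat_flag, restock_request.]. New: fragile_item.
Round 4: (xi) [split_shipment :- priority_ship, fragile_item.]. New: split_shipment.
Closure: {address_valid, backorder, carrier_assigned, dock_ready, fragile_item, hazmat_flag, insured, labeled, manifest_closed, notify_customer, order_received, packed, payment_cleared, pick_ticket, priority_ship, restock_request, shipped, split_shipment, stock_available, stock_low} — 20 facts.

20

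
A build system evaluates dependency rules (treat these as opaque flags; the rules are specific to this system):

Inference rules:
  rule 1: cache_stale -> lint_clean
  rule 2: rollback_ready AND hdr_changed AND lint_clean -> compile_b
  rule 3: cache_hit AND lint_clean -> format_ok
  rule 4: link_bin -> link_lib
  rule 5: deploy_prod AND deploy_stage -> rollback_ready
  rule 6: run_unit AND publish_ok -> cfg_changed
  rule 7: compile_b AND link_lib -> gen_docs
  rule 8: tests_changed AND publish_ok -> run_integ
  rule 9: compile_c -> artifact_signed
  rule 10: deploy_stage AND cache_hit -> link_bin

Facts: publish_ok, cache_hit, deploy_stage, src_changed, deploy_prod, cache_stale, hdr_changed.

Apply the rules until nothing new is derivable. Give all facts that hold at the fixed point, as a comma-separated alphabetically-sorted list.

Round 1 fires rule 1, rule 5, rule 10, giving lint_clean, rollback_ready, link_bin.
Round 2 fires rule 2, rule 3, rule 4, giving compile_b, format_ok, link_lib.
Round 3 fires rule 7, giving gen_docs.

cache_hit, cache_stale, compile_b, deploy_prod, deploy_stage, format_ok, gen_docs, hdr_changed, link_bin, link_lib, lint_clean, publish_ok, rollback_ready, src_changed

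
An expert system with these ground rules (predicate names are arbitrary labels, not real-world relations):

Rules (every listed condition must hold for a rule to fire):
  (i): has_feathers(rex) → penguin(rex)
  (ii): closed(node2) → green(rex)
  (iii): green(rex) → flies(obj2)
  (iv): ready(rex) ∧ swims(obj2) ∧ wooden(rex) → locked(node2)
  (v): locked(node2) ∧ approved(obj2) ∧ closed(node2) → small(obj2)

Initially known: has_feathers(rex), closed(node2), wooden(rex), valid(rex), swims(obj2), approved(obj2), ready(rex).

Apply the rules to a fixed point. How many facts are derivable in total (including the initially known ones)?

Round 1: (i) [has_feathers(rex) → penguin(rex)]; (ii) [closed(node2) → green(rex)]; (iv) [ready(rex) ∧ swims(obj2) ∧ wooden(rex) → locked(node2)]. New: penguin(rex), green(rex), locked(node2).
Round 2: (iii) [green(rex) → flies(obj2)]; (v) [locked(node2) ∧ approved(obj2) ∧ closed(node2) → small(obj2)]. New: flies(obj2), small(obj2).
Closure: {approved(obj2), closed(node2), flies(obj2), green(rex), has_feathers(rex), locked(node2), penguin(rex), ready(rex), small(obj2), swims(obj2), valid(rex), wooden(rex)} — 12 facts.

12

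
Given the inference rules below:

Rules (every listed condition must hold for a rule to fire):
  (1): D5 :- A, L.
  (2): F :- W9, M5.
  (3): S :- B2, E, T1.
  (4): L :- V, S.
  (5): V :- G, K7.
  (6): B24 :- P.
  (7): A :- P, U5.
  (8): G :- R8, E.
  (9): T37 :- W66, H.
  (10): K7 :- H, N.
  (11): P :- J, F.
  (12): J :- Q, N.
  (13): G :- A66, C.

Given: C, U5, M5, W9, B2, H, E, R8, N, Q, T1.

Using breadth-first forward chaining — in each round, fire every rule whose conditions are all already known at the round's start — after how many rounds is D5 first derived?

4

[1] (2) [F :- W9, M5.]; (3) [S :- B2, E, T1.]; (8) [G :- R8, E.]; (10) [K7 :- H, N.]; (12) [J :- Q, N.]. ⇒ new: F, S, G, K7, J.
[2] (5) [V :- G, K7.]; (11) [P :- J, F.]. ⇒ new: V, P.
[3] (4) [L :- V, S.]; (6) [B24 :- P.]; (7) [A :- P, U5.]. ⇒ new: L, B24, A.
[4] (1) [D5 :- A, L.]. ⇒ new: D5.
D5 first appears in round 4.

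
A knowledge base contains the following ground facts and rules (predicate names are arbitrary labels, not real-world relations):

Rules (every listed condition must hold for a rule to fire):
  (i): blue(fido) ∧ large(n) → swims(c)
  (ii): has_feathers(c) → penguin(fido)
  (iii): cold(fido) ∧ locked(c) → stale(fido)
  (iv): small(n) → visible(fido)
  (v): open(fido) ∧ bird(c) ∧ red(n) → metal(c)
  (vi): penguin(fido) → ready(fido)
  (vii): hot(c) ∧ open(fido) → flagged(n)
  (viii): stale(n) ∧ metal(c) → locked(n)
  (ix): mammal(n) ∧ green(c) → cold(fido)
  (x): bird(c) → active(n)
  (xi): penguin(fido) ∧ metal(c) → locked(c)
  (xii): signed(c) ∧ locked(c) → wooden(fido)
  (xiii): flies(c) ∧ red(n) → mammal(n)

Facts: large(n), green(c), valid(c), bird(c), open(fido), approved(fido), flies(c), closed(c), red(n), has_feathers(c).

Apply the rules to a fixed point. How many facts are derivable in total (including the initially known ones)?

Round 1 — (ii), (v), (x), (xiii), derive penguin(fido), metal(c), active(n), mammal(n).
Round 2 — (vi), (ix), (xi), derive ready(fido), cold(fido), locked(c).
Round 3 — (iii), derive stale(fido).
Closure: {active(n), approved(fido), bird(c), closed(c), cold(fido), flies(c), green(c), has_feathers(c), large(n), locked(c), mammal(n), metal(c), open(fido), penguin(fido), ready(fido), red(n), stale(fido), valid(c)} — 18 facts.

18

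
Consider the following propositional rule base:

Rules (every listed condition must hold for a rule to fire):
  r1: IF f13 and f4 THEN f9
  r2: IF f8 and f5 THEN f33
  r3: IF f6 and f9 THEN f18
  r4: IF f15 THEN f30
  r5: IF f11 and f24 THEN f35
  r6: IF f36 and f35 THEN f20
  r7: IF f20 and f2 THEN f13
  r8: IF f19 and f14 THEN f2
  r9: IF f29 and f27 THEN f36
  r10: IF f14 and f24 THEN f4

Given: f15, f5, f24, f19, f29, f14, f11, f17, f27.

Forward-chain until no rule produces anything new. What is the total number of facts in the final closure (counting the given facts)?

17

Round 1 fires r4, r5, r8, r9, r10, giving f30, f35, f2, f36, f4.
Round 2 fires r6, giving f20.
Round 3 fires r7, giving f13.
Round 4 fires r1, giving f9.
Closure: {f11, f13, f14, f15, f17, f19, f2, f20, f24, f27, f29, f30, f35, f36, f4, f5, f9} — 17 facts.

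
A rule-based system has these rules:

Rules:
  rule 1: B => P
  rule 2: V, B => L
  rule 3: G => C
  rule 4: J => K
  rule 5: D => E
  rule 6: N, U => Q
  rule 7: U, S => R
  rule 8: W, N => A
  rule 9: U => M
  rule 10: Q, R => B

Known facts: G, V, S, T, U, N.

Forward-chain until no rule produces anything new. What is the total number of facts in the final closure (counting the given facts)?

Round 1 — rule 3, rule 6, rule 7, rule 9, derive C, Q, R, M.
Round 2 — rule 10, derive B.
Round 3 — rule 1, rule 2, derive P, L.
Closure: {B, C, G, L, M, N, P, Q, R, S, T, U, V} — 13 facts.

13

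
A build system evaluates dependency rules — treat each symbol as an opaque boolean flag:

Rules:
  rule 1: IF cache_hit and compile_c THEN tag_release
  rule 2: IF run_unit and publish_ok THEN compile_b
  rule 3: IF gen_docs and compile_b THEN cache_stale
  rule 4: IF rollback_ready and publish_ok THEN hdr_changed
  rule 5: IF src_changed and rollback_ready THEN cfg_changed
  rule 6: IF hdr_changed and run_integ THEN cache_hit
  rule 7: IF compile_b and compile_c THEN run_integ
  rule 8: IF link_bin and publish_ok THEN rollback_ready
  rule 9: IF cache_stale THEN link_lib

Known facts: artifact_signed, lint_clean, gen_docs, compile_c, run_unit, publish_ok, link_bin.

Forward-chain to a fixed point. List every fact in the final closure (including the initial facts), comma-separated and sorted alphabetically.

Round 1: rule 2 [IF run_unit and publish_ok THEN compile_b]; rule 8 [IF link_bin and publish_ok THEN rollback_ready]. Adds compile_b, rollback_ready.
Round 2: rule 3 [IF gen_docs and compile_b THEN cache_stale]; rule 4 [IF rollback_ready and publish_ok THEN hdr_changed]; rule 7 [IF compile_b and compile_c THEN run_integ]. Adds cache_stale, hdr_changed, run_integ.
Round 3: rule 6 [IF hdr_changed and run_integ THEN cache_hit]; rule 9 [IF cache_stale THEN link_lib]. Adds cache_hit, link_lib.
Round 4: rule 1 [IF cache_hit and compile_c THEN tag_release]. Adds tag_release.

artifact_signed, cache_hit, cache_stale, compile_b, compile_c, gen_docs, hdr_changed, link_bin, link_lib, lint_clean, publish_ok, rollback_ready, run_integ, run_unit, tag_release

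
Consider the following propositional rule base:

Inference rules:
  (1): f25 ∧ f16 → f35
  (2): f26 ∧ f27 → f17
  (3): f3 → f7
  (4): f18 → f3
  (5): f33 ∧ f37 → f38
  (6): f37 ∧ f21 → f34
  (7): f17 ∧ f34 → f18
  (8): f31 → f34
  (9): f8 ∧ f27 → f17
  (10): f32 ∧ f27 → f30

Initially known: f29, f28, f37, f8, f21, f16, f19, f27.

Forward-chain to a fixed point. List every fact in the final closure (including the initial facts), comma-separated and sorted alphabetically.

f16, f17, f18, f19, f21, f27, f28, f29, f3, f34, f37, f7, f8

Round 1: (6) [f37 ∧ f21 → f34]; (9) [f8 ∧ f27 → f17]. New: f34, f17.
Round 2: (7) [f17 ∧ f34 → f18]. New: f18.
Round 3: (4) [f18 → f3]. New: f3.
Round 4: (3) [f3 → f7]. New: f7.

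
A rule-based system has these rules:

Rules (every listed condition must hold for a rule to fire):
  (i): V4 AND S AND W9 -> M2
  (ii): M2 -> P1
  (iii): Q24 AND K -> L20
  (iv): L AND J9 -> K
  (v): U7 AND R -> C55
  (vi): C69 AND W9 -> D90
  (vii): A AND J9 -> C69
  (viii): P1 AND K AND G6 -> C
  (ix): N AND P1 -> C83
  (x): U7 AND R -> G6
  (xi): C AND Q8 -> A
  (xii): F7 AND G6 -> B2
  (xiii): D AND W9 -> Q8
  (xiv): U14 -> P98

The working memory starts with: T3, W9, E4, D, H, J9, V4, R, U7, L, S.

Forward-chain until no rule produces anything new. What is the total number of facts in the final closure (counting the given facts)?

Round 1 fires (i), (iv), (v), (x), (xiii), giving M2, K, C55, G6, Q8.
Round 2 fires (ii), giving P1.
Round 3 fires (viii), giving C.
Round 4 fires (xi), giving A.
Round 5 fires (vii), giving C69.
Round 6 fires (vi), giving D90.
Closure: {A, C, C55, C69, D, D90, E4, G6, H, J9, K, L, M2, P1, Q8, R, S, T3, U7, V4, W9} — 21 facts.

21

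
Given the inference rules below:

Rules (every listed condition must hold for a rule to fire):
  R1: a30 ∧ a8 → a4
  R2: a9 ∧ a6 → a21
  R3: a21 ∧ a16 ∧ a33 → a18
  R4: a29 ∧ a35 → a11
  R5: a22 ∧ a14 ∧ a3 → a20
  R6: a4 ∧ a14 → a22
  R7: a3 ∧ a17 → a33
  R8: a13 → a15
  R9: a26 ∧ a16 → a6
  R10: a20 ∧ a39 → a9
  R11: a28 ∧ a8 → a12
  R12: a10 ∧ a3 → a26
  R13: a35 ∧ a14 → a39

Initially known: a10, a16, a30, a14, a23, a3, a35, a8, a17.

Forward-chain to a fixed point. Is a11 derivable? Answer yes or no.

no

[1] R1 [a30 ∧ a8 → a4]; R7 [a3 ∧ a17 → a33]; R12 [a10 ∧ a3 → a26]; R13 [a35 ∧ a14 → a39]. ⇒ new: a4, a33, a26, a39.
[2] R6 [a4 ∧ a14 → a22]; R9 [a26 ∧ a16 → a6]. ⇒ new: a22, a6.
[3] R5 [a22 ∧ a14 ∧ a3 → a20]. ⇒ new: a20.
[4] R10 [a20 ∧ a39 → a9]. ⇒ new: a9.
[5] R2 [a9 ∧ a6 → a21]. ⇒ new: a21.
[6] R3 [a21 ∧ a16 ∧ a33 → a18]. ⇒ new: a18.
Fixed point reached. a11 is concluded only by R4; R4 needs a29 (never derived).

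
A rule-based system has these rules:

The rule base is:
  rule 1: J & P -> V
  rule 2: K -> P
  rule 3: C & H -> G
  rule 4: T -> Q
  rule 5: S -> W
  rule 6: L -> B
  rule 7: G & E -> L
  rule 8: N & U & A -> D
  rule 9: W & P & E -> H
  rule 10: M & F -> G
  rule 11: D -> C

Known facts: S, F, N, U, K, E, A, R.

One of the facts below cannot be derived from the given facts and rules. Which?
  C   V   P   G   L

V

[1] rule 2 [K -> P]; rule 5 [S -> W]; rule 8 [N & U & A -> D]. ⇒ new: P, W, D.
[2] rule 9 [W & P & E -> H]; rule 11 [D -> C]. ⇒ new: H, C.
[3] rule 3 [C & H -> G]. ⇒ new: G.
[4] rule 7 [G & E -> L]. ⇒ new: L.
[5] rule 6 [L -> B]. ⇒ new: B.
Derived: P (round 1), C (round 2), G (round 3), L (round 4). V never appears in any round.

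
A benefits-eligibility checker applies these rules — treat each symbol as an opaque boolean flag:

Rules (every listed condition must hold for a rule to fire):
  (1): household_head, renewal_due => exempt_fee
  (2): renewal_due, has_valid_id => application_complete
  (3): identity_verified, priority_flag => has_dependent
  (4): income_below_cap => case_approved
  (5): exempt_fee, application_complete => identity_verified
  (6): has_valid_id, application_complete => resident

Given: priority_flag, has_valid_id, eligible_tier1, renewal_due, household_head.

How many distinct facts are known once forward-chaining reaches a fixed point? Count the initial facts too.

[1] (1) [household_head, renewal_due => exempt_fee]; (2) [renewal_due, has_valid_id => application_complete]. ⇒ new: exempt_fee, application_complete.
[2] (5) [exempt_fee, application_complete => identity_verified]; (6) [has_valid_id, application_complete => resident]. ⇒ new: identity_verified, resident.
[3] (3) [identity_verified, priority_flag => has_dependent]. ⇒ new: has_dependent.
Closure: {application_complete, eligible_tier1, exempt_fee, has_dependent, has_valid_id, household_head, identity_verified, priority_flag, renewal_due, resident} — 10 facts.

10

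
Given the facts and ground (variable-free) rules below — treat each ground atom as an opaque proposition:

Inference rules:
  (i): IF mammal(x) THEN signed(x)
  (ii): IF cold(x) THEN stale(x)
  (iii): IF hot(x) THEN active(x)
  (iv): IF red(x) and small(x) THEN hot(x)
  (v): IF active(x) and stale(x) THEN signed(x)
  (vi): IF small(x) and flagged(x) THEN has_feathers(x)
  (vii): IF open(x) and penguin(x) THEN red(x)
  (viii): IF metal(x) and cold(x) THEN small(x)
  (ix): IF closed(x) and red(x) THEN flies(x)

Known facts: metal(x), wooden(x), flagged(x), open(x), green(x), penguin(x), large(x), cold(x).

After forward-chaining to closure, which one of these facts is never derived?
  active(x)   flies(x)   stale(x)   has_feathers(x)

[1] (ii) [IF cold(x) THEN stale(x)]; (vii) [IF open(x) and penguin(x) THEN red(x)]; (viii) [IF metal(x) and cold(x) THEN small(x)]. ⇒ new: stale(x), red(x), small(x).
[2] (iv) [IF red(x) and small(x) THEN hot(x)]; (vi) [IF small(x) and flagged(x) THEN has_feathers(x)]. ⇒ new: hot(x), has_feathers(x).
[3] (iii) [IF hot(x) THEN active(x)]. ⇒ new: active(x).
[4] (v) [IF active(x) and stale(x) THEN signed(x)]. ⇒ new: signed(x).
Derived: stale(x) (round 1), has_feathers(x) (round 2), active(x) (round 3). flies(x) never appears in any round.

flies(x)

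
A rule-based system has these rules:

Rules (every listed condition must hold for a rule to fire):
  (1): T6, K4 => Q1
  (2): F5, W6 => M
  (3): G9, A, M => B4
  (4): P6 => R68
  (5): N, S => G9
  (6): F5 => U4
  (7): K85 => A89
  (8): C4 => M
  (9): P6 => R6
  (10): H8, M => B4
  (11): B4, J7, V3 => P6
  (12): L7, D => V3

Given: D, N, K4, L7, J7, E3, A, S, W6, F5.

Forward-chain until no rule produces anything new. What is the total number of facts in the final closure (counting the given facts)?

Round 1 fires (2), (5), (6), (12), giving M, G9, U4, V3.
Round 2 fires (3), giving B4.
Round 3 fires (11), giving P6.
Round 4 fires (4), (9), giving R68, R6.
Closure: {A, B4, D, E3, F5, G9, J7, K4, L7, M, N, P6, R6, R68, S, U4, V3, W6} — 18 facts.

18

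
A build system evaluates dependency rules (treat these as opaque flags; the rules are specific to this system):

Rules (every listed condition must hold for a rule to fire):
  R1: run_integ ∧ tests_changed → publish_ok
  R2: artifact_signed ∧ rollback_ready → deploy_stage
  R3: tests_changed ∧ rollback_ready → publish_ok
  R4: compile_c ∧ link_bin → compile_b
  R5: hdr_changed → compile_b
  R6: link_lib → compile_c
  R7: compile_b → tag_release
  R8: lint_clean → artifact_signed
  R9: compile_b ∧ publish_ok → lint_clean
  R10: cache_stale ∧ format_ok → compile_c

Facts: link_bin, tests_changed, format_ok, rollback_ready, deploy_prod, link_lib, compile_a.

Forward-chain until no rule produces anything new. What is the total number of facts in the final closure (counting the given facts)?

14

Round 1 — R3, R6, derive publish_ok, compile_c.
Round 2 — R4, derive compile_b.
Round 3 — R7, R9, derive tag_release, lint_clean.
Round 4 — R8, derive artifact_signed.
Round 5 — R2, derive deploy_stage.
Closure: {artifact_signed, compile_a, compile_b, compile_c, deploy_prod, deploy_stage, format_ok, link_bin, link_lib, lint_clean, publish_ok, rollback_ready, tag_release, tests_changed} — 14 facts.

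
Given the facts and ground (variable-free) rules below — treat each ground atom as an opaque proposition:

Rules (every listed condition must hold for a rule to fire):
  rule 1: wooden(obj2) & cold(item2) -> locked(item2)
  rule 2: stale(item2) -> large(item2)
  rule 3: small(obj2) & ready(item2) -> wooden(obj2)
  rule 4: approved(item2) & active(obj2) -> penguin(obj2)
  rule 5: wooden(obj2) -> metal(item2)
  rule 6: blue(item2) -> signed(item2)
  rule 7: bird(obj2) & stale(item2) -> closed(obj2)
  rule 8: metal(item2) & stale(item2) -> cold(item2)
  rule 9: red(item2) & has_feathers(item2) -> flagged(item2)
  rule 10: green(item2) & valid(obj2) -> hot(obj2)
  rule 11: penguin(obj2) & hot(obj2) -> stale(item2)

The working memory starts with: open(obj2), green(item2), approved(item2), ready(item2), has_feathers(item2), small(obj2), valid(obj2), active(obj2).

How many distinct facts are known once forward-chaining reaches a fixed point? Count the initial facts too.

16

Round 1: rule 3 [small(obj2) & ready(item2) -> wooden(obj2)]; rule 4 [approved(item2) & active(obj2) -> penguin(obj2)]; rule 10 [green(item2) & valid(obj2) -> hot(obj2)]. Adds wooden(obj2), penguin(obj2), hot(obj2).
Round 2: rule 5 [wooden(obj2) -> metal(item2)]; rule 11 [penguin(obj2) & hot(obj2) -> stale(item2)]. Adds metal(item2), stale(item2).
Round 3: rule 2 [stale(item2) -> large(item2)]; rule 8 [metal(item2) & stale(item2) -> cold(item2)]. Adds large(item2), cold(item2).
Round 4: rule 1 [wooden(obj2) & cold(item2) -> locked(item2)]. Adds locked(item2).
Closure: {active(obj2), approved(item2), cold(item2), green(item2), has_feathers(item2), hot(obj2), large(item2), locked(item2), metal(item2), open(obj2), penguin(obj2), ready(item2), small(obj2), stale(item2), valid(obj2), wooden(obj2)} — 16 facts.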